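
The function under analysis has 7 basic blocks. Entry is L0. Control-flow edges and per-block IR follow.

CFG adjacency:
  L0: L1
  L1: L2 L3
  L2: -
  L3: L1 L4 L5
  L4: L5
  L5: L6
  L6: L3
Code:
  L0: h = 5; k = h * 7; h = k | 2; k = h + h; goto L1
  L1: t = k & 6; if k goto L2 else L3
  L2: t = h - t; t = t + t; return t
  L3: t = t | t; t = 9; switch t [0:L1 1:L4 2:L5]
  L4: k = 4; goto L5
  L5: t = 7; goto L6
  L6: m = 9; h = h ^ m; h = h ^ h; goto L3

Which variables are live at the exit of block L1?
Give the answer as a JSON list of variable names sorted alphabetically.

Answer: ["h", "k", "t"]

Analysis:
def/use:
  L0 def {h,k} use ∅
  L1 def {t} use {k}
  L2 def {t} use {h,t}
  L3 def {t} use {t}
  L4 def {k} use ∅
  L5 def {t} use ∅
  L6 def {h,m} use {h}

Backward fixpoint:
  L0 li=∅ lo={h,k}
  L1 li={h,k} lo={h,k,t}
  L2 li={h,t} lo=∅
  L3 li={h,k,t} lo={h,k}
  L4 li={h} lo={h,k}
  L5 li={h,k} lo={h,k,t}
  L6 li={h,k,t} lo={h,k,t}

live-out(L1) = ["h", "k", "t"]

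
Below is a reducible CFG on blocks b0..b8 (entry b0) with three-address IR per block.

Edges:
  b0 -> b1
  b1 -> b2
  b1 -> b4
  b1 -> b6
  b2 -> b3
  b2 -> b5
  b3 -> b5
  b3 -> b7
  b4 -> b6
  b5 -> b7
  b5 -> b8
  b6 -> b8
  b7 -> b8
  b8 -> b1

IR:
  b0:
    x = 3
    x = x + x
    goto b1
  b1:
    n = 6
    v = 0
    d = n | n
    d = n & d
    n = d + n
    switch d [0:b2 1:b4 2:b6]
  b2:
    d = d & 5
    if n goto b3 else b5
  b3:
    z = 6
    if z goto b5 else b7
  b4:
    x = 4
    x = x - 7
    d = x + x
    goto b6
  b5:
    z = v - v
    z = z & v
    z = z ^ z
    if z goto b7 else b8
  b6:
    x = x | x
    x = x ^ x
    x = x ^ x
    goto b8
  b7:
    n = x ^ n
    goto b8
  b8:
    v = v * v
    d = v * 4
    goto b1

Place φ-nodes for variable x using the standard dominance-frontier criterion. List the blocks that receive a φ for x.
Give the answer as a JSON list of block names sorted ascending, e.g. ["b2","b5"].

idom tree: b1←b0 b2←b1 b3←b2 b4←b1 b5←b2 b6←b1 b7←b2 b8←b1
Dom at joins:
  b1: preds {b0,b8}: {b0} ∩ {b0,b1,b8} = {b0}; idom=b0
  b5: preds {b2,b3}: {b0,b1,b2} ∩ {b0,b1,b2,b3} = {b0,b1,b2}; idom=b2
  b6: preds {b1,b4}: {b0,b1} ∩ {b0,b1,b4} = {b0,b1}; idom=b1
  b7: preds {b3,b5}: {b0,b1,b2,b3} ∩ {b0,b1,b2,b5} = {b0,b1,b2}; idom=b2
  b8: preds {b5,b6,b7}: {b0,b1,b2,b5} ∩ {b0,b1,b6} ∩ {b0,b1,b2,b7} = {b0,b1}; idom=b1

DF derivation:
  b1←b0: walk · to b0
  b1←b8: walk b8→b1 to b0
  b5←b2: walk · to b2
  b5←b3: walk b3 to b2
  b6←b1: walk · to b1
  b6←b4: walk b4 to b1
  b7←b3: walk b3 to b2
  b7←b5: walk b5 to b2
  b8←b5: walk b5→b2 to b1
  b8←b6: walk b6 to b1
  b8←b7: walk b7→b2 to b1
  b0: DF=∅
  b1: DF={b1}
  b2: DF={b8}
  b3: DF={b5,b7}
  b4: DF={b6}
  b5: DF={b7,b8}
  b6: DF={b8}
  b7: DF={b8}
  b8: DF={b1}

φ for x: defs {b0,b4,b6}
  DF⁺ = {b1,b6,b8}

Answer: ["b1", "b6", "b8"]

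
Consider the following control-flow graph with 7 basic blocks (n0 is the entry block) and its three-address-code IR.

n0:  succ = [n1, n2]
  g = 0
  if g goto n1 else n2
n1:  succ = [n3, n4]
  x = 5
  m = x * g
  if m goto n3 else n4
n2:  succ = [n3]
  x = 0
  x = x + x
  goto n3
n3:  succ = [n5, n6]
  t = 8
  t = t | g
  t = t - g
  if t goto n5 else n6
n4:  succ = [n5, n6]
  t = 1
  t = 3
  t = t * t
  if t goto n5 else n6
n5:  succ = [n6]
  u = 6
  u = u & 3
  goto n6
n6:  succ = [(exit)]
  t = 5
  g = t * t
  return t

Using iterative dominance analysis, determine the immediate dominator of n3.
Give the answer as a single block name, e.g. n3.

Answer: n0

Working:
idom tree: n1←n0 n2←n0 n3←n0 n4←n1 n5←n0 n6←n0
Dom∩ at merges:
  n3: preds {n1,n2}: {n0,n1} ∩ {n0,n2} = {n0}; idom=n0
  n5: preds {n3,n4}: {n0,n3} ∩ {n0,n1,n4} = {n0}; idom=n0
  n6: preds {n3,n4,n5}: {n0,n3} ∩ {n0,n1,n4} ∩ {n0,n5} = {n0}; idom=n0

idom(n3) = n0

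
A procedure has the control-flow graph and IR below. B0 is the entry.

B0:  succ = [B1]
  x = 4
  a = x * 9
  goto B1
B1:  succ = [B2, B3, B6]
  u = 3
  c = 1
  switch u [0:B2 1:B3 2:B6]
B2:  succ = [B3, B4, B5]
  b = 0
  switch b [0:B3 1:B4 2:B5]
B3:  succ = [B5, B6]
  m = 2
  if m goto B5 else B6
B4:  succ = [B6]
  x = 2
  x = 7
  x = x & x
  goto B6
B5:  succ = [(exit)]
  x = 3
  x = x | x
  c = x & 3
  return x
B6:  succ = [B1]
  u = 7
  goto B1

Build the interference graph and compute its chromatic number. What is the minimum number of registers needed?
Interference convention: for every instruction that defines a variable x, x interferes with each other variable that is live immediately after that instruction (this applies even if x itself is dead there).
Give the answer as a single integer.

Answer: 2

Derivation:
def/use:
  B0: {a,x} / ∅
  B1: {c,u} / ∅
  B2: {b} / ∅
  B3: {m} / ∅
  B4: {x} / ∅
  B5: {c,x} / ∅
  B6: {u} / ∅

Backward fixpoint:
  B0: in=∅ out=∅
  B1: in=∅ out=∅
  B2: in=∅ out=∅
  B3: in=∅ out=∅
  B4: in=∅ out=∅
  B5: in=∅ out=∅
  B6: in=∅ out=∅

Conflict graph:
  a↔∅
  b↔∅
  c↔{u,x}
  m↔∅
  u↔{c}
  x↔{c}

Chromatic number:
  clique {c,u} ⇒ need ≥ 2
  2-colouring: c0={a,b,c,m}  c1={u,x}
  χ = 2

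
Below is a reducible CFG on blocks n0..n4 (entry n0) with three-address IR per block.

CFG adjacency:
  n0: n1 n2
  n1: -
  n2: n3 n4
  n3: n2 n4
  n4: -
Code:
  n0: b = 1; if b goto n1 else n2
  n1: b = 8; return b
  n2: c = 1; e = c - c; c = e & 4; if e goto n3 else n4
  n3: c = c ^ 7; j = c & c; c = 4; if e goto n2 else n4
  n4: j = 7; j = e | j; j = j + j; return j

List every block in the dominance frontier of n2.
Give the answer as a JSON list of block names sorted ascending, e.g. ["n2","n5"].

idom tree: n1←n0 n2←n0 n3←n2 n4←n2
Join-block Dom:
  n2: preds {n0,n3}: {n0} ∩ {n0,n2,n3} = {n0}; idom=n0
  n4: preds {n2,n3}: {n0,n2} ∩ {n0,n2,n3} = {n0,n2}; idom=n2

DF derivation:
  n2←n0: walk · to n0
  n2←n3: walk n3→n2 to n0
  n4←n2: walk · to n2
  n4←n3: walk n3 to n2
  n0: DF=∅
  n1: DF=∅
  n2: DF={n2}
  n3: DF={n2,n4}
  n4: DF=∅

DF(n2) = ["n2"]

Answer: ["n2"]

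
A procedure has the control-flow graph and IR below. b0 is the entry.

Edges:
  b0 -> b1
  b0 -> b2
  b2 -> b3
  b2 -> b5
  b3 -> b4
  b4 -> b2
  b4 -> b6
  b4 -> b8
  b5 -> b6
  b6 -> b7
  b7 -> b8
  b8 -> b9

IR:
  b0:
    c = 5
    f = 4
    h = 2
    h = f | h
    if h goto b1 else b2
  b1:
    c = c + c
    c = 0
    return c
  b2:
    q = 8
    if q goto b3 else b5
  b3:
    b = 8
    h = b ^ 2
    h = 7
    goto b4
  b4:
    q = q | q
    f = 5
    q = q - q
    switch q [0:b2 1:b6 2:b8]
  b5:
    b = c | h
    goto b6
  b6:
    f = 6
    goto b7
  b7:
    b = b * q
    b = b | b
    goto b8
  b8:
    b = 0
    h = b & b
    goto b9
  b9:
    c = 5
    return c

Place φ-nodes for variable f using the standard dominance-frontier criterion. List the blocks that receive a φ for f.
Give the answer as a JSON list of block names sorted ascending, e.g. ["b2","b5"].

Answer: ["b2", "b6", "b8"]

Analysis:
idom tree: b1←b0 b2←b0 b3←b2 b4←b3 b5←b2 b6←b2 b7←b6 b8←b2 b9←b8
Join-block Dom:
  b2: preds {b0,b4}: {b0} ∩ {b0,b2,b3,b4} = {b0}; idom=b0
  b6: preds {b4,b5}: {b0,b2,b3,b4} ∩ {b0,b2,b5} = {b0,b2}; idom=b2
  b8: preds {b4,b7}: {b0,b2,b3,b4} ∩ {b0,b2,b6,b7} = {b0,b2}; idom=b2

Frontier:
  b2←b0: walk · to b0
  b2←b4: walk b4→b3→b2 to b0
  b6←b4: walk b4→b3 to b2
  b6←b5: walk b5 to b2
  b8←b4: walk b4→b3 to b2
  b8←b7: walk b7→b6 to b2
  DF(b0)=∅
  DF(b1)=∅
  DF(b2)={b2}
  DF(b3)={b2,b6,b8}
  DF(b4)={b2,b6,b8}
  DF(b5)={b6}
  DF(b6)={b8}
  DF(b7)={b8}
  DF(b8)=∅
  DF(b9)=∅

φ for f: defs {b0,b4,b6}
  DF⁺ = {b2,b6,b8}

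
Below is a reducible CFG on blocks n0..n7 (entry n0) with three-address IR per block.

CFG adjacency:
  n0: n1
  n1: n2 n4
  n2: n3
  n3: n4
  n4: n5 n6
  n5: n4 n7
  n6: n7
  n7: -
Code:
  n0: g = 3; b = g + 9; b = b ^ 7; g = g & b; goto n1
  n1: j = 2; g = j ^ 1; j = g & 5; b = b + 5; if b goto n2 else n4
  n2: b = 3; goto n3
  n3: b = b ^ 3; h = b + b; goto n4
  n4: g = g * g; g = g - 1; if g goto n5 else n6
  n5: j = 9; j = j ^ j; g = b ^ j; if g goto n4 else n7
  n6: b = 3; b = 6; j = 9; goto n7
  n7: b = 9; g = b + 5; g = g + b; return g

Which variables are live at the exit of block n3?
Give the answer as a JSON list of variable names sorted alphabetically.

def/use:
  n0: {b,g} / ∅
  n1: {b,g,j} / {b}
  n2: {b} / ∅
  n3: {b,h} / {b}
  n4: {g} / {g}
  n5: {g,j} / {b}
  n6: {b,j} / ∅
  n7: {b,g} / ∅

Live sets:
  n0: in=∅ out={b}
  n1: in={b} out={b,g}
  n2: in={g} out={b,g}
  n3: in={b,g} out={b,g}
  n4: in={b,g} out={b}
  n5: in={b} out={b,g}
  n6: in=∅ out=∅
  n7: in=∅ out=∅

live-out(n3) = ["b", "g"]

Answer: ["b", "g"]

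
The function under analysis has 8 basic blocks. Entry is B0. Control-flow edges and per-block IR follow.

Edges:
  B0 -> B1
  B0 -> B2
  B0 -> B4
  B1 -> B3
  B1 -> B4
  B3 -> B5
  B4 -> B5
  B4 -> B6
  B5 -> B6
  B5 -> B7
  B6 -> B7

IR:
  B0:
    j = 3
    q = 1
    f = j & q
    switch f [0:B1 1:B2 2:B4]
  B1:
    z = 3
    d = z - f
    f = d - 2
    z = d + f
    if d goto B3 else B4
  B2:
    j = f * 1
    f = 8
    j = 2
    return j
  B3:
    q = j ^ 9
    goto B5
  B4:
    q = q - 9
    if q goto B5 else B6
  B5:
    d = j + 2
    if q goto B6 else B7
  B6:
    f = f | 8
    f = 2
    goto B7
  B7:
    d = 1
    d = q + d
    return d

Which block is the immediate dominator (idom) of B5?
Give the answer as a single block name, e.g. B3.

idom tree: B1←B0 B2←B0 B3←B1 B4←B0 B5←B0 B6←B0 B7←B0
Join-block Dom:
  B4: preds {B0,B1}: {B0} ∩ {B0,B1} = {B0}; idom=B0
  B5: preds {B3,B4}: {B0,B1,B3} ∩ {B0,B4} = {B0}; idom=B0
  B6: preds {B4,B5}: {B0,B4} ∩ {B0,B5} = {B0}; idom=B0
  B7: preds {B5,B6}: {B0,B5} ∩ {B0,B6} = {B0}; idom=B0

idom(B5) = B0

Answer: B0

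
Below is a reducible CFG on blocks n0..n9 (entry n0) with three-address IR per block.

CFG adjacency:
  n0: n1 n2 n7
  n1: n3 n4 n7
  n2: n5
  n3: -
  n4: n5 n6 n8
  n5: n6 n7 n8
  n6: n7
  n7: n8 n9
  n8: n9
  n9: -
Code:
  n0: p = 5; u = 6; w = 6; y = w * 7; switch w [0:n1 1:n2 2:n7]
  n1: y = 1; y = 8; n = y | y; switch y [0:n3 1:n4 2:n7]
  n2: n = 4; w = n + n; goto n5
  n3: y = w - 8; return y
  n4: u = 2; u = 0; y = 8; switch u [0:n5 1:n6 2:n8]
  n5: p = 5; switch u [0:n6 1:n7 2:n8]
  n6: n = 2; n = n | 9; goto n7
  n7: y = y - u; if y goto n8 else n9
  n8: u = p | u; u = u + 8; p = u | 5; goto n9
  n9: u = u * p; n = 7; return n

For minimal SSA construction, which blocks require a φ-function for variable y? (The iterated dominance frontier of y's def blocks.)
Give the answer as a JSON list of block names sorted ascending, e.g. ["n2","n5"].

Answer: ["n5", "n6", "n7", "n8", "n9"]

Derivation:
idom tree: n1←n0 n2←n0 n3←n1 n4←n1 n5←n0 n6←n0 n7←n0 n8←n0 n9←n0
Join-block Dom:
  n5: preds {n2,n4}: {n0,n2} ∩ {n0,n1,n4} = {n0}; idom=n0
  n6: preds {n4,n5}: {n0,n1,n4} ∩ {n0,n5} = {n0}; idom=n0
  n7: preds {n0,n1,n5,n6}: {n0} ∩ {n0,n1} ∩ {n0,n5} ∩ {n0,n6} = {n0}; idom=n0
  n8: preds {n4,n5,n7}: {n0,n1,n4} ∩ {n0,n5} ∩ {n0,n7} = {n0}; idom=n0
  n9: preds {n7,n8}: {n0,n7} ∩ {n0,n8} = {n0}; idom=n0

DF walk-up:
  n5←n2: walk n2 to n0
  n5←n4: walk n4→n1 to n0
  n6←n4: walk n4→n1 to n0
  n6←n5: walk n5 to n0
  n7←n0: walk · to n0
  n7←n1: walk n1 to n0
  n7←n5: walk n5 to n0
  n7←n6: walk n6 to n0
  n8←n4: walk n4→n1 to n0
  n8←n5: walk n5 to n0
  n8←n7: walk n7 to n0
  n9←n7: walk n7 to n0
  n9←n8: walk n8 to n0
  DF(n0)=∅
  DF(n1)={n5,n6,n7,n8}
  DF(n2)={n5}
  DF(n3)=∅
  DF(n4)={n5,n6,n8}
  DF(n5)={n6,n7,n8}
  DF(n6)={n7}
  DF(n7)={n8,n9}
  DF(n8)={n9}
  DF(n9)=∅

φ for y: defs {n0,n1,n3,n4,n7}
  DF⁺ = {n5,n6,n7,n8,n9}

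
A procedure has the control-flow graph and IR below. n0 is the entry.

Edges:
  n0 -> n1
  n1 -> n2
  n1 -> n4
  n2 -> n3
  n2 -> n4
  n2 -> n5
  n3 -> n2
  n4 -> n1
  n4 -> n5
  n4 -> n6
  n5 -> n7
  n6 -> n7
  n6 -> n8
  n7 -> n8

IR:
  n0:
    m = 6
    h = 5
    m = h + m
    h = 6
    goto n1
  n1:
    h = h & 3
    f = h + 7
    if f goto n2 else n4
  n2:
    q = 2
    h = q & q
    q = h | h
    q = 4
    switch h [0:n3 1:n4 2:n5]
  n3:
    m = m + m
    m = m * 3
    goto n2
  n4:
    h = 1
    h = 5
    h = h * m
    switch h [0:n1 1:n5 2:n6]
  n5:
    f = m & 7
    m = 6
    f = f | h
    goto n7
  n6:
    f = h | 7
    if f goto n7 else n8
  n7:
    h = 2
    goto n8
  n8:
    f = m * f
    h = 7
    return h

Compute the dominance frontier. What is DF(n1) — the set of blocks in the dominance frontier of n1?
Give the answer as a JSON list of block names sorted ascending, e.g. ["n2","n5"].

Answer: ["n1"]

Derivation:
idom tree: n1←n0 n2←n1 n3←n2 n4←n1 n5←n1 n6←n4 n7←n1 n8←n1
Dom∩ at merges:
  n1: preds {n0,n4}: {n0} ∩ {n0,n1,n4} = {n0}; idom=n0
  n2: preds {n1,n3}: {n0,n1} ∩ {n0,n1,n2,n3} = {n0,n1}; idom=n1
  n4: preds {n1,n2}: {n0,n1} ∩ {n0,n1,n2} = {n0,n1}; idom=n1
  n5: preds {n2,n4}: {n0,n1,n2} ∩ {n0,n1,n4} = {n0,n1}; idom=n1
  n7: preds {n5,n6}: {n0,n1,n5} ∩ {n0,n1,n4,n6} = {n0,n1}; idom=n1
  n8: preds {n6,n7}: {n0,n1,n4,n6} ∩ {n0,n1,n7} = {n0,n1}; idom=n1

DF derivation:
  join n1 pred n0: · stop@n0
  join n1 pred n4: n4→n1 stop@n0
  join n2 pred n1: · stop@n1
  join n2 pred n3: n3→n2 stop@n1
  join n4 pred n1: · stop@n1
  join n4 pred n2: n2 stop@n1
  join n5 pred n2: n2 stop@n1
  join n5 pred n4: n4 stop@n1
  join n7 pred n5: n5 stop@n1
  join n7 pred n6: n6→n4 stop@n1
  join n8 pred n6: n6→n4 stop@n1
  join n8 pred n7: n7 stop@n1
  DF(n0)=∅
  DF(n1)={n1}
  DF(n2)={n2,n4,n5}
  DF(n3)={n2}
  DF(n4)={n1,n5,n7,n8}
  DF(n5)={n7}
  DF(n6)={n7,n8}
  DF(n7)={n8}
  DF(n8)=∅

DF(n1) = ["n1"]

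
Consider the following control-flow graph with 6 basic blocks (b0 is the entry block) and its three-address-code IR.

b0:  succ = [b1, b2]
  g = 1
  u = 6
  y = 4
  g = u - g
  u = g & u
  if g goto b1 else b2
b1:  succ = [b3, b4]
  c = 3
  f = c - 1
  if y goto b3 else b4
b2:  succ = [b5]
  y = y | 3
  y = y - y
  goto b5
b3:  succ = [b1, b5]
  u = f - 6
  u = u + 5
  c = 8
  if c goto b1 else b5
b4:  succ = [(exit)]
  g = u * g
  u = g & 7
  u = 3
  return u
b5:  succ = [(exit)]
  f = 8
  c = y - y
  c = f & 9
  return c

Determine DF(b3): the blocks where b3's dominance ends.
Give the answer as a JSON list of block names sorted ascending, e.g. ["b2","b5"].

Answer: ["b1", "b5"]

Analysis:
idom tree: b1←b0 b2←b0 b3←b1 b4←b1 b5←b0
Join-block Dom:
  b1: preds {b0,b3}: {b0} ∩ {b0,b1,b3} = {b0}; idom=b0
  b5: preds {b2,b3}: {b0,b2} ∩ {b0,b1,b3} = {b0}; idom=b0

DF walk-up:
  b1←b0: walk · to b0
  b1←b3: walk b3→b1 to b0
  b5←b2: walk b2 to b0
  b5←b3: walk b3→b1 to b0
  DF(b0)=∅
  DF(b1)={b1,b5}
  DF(b2)={b5}
  DF(b3)={b1,b5}
  DF(b4)=∅
  DF(b5)=∅

DF(b3) = ["b1", "b5"]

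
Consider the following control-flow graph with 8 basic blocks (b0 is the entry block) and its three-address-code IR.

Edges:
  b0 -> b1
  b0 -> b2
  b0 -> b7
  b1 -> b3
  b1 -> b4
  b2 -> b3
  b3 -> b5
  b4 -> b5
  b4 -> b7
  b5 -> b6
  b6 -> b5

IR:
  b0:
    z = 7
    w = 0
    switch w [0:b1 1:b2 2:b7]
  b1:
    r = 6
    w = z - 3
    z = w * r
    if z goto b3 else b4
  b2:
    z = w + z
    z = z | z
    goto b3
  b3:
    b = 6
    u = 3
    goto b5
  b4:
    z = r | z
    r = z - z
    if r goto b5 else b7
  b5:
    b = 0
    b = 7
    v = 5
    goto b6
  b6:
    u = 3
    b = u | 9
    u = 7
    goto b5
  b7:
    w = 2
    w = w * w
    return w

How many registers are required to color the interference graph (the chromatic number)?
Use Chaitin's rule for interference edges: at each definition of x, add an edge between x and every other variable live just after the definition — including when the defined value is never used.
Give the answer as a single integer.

Per-block:
  b0: {w,z} / ∅
  b1: {r,w,z} / {z}
  b2: {z} / {w,z}
  b3: {b,u} / ∅
  b4: {r,z} / {r,z}
  b5: {b,v} / ∅
  b6: {b,u} / ∅
  b7: {w} / ∅

Live sets:
  b0: in=∅ out={w,z}
  b1: in={z} out={r,z}
  b2: in={w,z} out=∅
  b3: in=∅ out=∅
  b4: in={r,z} out=∅
  b5: in=∅ out=∅
  b6: in=∅ out=∅
  b7: in=∅ out=∅

Interfere edges:
  b — ∅
  r — {w,z}
  u — ∅
  v — ∅
  w — {r,z}
  z — {r,w}

Colouring:
  clique {r,w,z} ⇒ need ≥ 3
  3-colouring: c0={b,r,u,v}  c1={w}  c2={z}
  χ = 3

Answer: 3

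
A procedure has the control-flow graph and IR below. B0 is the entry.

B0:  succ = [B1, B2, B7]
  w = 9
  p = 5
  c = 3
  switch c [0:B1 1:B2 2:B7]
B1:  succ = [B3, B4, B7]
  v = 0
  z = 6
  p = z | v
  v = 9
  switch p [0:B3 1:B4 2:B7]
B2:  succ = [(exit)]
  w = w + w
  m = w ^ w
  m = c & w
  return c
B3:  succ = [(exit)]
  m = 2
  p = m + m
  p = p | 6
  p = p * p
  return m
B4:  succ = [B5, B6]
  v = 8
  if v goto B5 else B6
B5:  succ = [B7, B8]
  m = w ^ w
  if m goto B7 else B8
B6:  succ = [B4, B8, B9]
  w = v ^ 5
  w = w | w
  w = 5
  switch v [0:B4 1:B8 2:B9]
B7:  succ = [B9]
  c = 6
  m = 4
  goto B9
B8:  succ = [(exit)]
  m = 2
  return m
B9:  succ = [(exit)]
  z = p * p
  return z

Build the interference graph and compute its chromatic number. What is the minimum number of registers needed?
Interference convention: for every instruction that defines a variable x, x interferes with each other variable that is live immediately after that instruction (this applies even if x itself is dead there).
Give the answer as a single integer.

Answer: 4

Analysis:
def/use:
  B0 def {c,p,w} use ∅
  B1 def {p,v,z} use ∅
  B2 def {m,w} use {c,w}
  B3 def {m,p} use ∅
  B4 def {v} use ∅
  B5 def {m} use {w}
  B6 def {w} use {v}
  B7 def {c,m} use ∅
  B8 def {m} use ∅
  B9 def {z} use {p}

Live sets:
  B0: in=∅ out={c,p,w}
  B1: in={w} out={p,w}
  B2: in={c,w} out=∅
  B3: in=∅ out=∅
  B4: in={p,w} out={p,v,w}
  B5: in={p,w} out={p}
  B6: in={p,v} out={p,w}
  B7: in={p} out={p}
  B8: in=∅ out=∅
  B9: in={p} out=∅

Interference:
  c↔{m,p,w}
  m↔{c,p,w}
  p↔{c,m,v,w}
  v↔{p,w,z}
  w↔{c,m,p,v,z}
  z↔{v,w}

Registers:
  clique {c,m,p,w} ⇒ need ≥ 4
  assign c→r2 m→r3 p→r1 v→r2 w→r0 z→r1 — no edge inside a register ⇒ χ ≤ 4
  χ = 4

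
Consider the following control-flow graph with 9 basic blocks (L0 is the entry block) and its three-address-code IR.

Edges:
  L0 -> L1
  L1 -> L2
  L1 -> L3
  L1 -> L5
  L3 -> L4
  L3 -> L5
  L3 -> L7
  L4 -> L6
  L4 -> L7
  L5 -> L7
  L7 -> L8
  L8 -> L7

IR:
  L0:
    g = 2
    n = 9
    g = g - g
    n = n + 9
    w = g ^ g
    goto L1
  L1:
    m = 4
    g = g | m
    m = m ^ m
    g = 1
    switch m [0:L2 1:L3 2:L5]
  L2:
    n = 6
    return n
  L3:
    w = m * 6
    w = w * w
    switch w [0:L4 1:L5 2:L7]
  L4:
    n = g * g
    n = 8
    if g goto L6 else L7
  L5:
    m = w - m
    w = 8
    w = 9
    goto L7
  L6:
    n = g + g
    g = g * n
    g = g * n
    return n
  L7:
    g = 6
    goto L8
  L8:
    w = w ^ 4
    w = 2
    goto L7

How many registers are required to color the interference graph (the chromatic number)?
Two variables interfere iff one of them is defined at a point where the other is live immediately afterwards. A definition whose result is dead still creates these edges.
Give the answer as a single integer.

Block summaries:
  L0 def {g,n,w} use ∅
  L1 def {g,m} use {g}
  L2 def {n} use ∅
  L3 def {w} use {m}
  L4 def {n} use {g}
  L5 def {m,w} use {m,w}
  L6 def {g,n} use {g}
  L7 def {g} use ∅
  L8 def {w} use {w}

Live sets:
  live L0: ∅→{g,w}
  live L1: {g,w}→{g,m,w}
  live L2: ∅→∅
  live L3: {g,m}→{g,m,w}
  live L4: {g,w}→{g,w}
  live L5: {m,w}→{w}
  live L6: {g}→∅
  live L7: {w}→{w}
  live L8: {w}→{w}

Interfere edges:
  g↔{m,n,w}
  m↔{g,w}
  n↔{g,w}
  w↔{g,m,n}

Registers:
  {g,m,w} pairwise interfere (3-clique) ⇒ χ ≥ 3
  assign g→r0 m→r2 n→r2 w→r1 — no edge inside a register ⇒ χ ≤ 3
  χ = 3

Answer: 3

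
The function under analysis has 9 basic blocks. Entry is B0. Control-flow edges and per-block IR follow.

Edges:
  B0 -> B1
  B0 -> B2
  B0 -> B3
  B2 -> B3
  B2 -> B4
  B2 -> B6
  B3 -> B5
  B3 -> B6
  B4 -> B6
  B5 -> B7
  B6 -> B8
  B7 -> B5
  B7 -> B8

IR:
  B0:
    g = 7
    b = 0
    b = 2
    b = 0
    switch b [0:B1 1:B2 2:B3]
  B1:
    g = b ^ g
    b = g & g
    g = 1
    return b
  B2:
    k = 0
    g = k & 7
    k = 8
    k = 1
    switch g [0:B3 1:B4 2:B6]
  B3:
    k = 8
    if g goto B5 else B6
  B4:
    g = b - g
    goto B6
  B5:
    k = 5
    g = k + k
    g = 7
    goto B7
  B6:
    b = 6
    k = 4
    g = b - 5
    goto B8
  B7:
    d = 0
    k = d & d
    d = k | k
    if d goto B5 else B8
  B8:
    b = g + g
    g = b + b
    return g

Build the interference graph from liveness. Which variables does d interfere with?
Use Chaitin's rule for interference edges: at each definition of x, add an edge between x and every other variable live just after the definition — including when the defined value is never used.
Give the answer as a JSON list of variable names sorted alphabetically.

Answer: ["g"]

Working:
Block summaries:
  B0 def {b,g} use ∅
  B1 def {b,g} use {b,g}
  B2 def {g,k} use ∅
  B3 def {k} use {g}
  B4 def {g} use {b,g}
  B5 def {g,k} use ∅
  B6 def {b,g,k} use ∅
  B7 def {d,k} use ∅
  B8 def {b,g} use {g}

Live sets:
  B0: in=∅ out={b,g}
  B1: in={b,g} out=∅
  B2: in={b} out={b,g}
  B3: in={g} out=∅
  B4: in={b,g} out=∅
  B5: in=∅ out={g}
  B6: in=∅ out={g}
  B7: in={g} out={g}
  B8: in={g} out=∅

Interference:
  b↔{g,k}
  d↔{g}
  g↔{b,d,k}
  k↔{b,g}

N(d) = ["g"]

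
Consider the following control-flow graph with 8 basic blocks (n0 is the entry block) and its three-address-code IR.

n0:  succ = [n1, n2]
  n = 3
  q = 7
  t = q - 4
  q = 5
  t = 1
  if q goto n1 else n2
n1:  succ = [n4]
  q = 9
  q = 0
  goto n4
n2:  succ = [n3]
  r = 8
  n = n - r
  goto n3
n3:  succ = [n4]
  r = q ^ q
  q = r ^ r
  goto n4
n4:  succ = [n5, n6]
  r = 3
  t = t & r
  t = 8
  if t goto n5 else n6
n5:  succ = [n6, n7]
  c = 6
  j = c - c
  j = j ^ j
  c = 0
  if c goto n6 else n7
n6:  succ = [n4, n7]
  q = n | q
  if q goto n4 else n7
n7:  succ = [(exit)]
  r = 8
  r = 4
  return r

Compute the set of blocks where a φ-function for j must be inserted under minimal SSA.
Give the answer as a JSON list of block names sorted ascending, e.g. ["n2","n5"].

idom tree: n1←n0 n2←n0 n3←n2 n4←n0 n5←n4 n6←n4 n7←n4
Dom at joins:
  n4: preds {n1,n3,n6}: {n0,n1} ∩ {n0,n2,n3} ∩ {n0,n4,n6} = {n0}; idom=n0
  n6: preds {n4,n5}: {n0,n4} ∩ {n0,n4,n5} = {n0,n4}; idom=n4
  n7: preds {n5,n6}: {n0,n4,n5} ∩ {n0,n4,n6} = {n0,n4}; idom=n4

DF derivation:
  n4←n1: walk n1 to n0
  n4←n3: walk n3→n2 to n0
  n4←n6: walk n6→n4 to n0
  n6←n4: walk · to n4
  n6←n5: walk n5 to n4
  n7←n5: walk n5 to n4
  n7←n6: walk n6 to n4
  n0 → ∅
  n1 → {n4}
  n2 → {n4}
  n3 → {n4}
  n4 → {n4}
  n5 → {n6,n7}
  n6 → {n4,n7}
  n7 → ∅

φ for j: defs {n5}
  DF⁺ = {n4,n6,n7}

Answer: ["n4", "n6", "n7"]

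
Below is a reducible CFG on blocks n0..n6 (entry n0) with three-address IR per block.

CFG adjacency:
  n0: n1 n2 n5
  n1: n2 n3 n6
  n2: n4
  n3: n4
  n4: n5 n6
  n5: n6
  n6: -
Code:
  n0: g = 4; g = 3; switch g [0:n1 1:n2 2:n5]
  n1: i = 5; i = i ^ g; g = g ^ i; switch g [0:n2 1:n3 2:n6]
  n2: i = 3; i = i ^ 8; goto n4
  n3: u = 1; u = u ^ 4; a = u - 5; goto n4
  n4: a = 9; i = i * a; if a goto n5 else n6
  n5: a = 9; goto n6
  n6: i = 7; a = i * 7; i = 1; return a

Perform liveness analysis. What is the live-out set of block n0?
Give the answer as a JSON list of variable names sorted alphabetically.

def/use:
  n0: {g} / ∅
  n1: {g,i} / {g}
  n2: {i} / ∅
  n3: {a,u} / ∅
  n4: {a,i} / {i}
  n5: {a} / ∅
  n6: {a,i} / ∅

Liveness:
  n0: in=∅ out={g}
  n1: in={g} out={i}
  n2: in=∅ out={i}
  n3: in={i} out={i}
  n4: in={i} out=∅
  n5: in=∅ out=∅
  n6: in=∅ out=∅

live-out(n0) = ["g"]

Answer: ["g"]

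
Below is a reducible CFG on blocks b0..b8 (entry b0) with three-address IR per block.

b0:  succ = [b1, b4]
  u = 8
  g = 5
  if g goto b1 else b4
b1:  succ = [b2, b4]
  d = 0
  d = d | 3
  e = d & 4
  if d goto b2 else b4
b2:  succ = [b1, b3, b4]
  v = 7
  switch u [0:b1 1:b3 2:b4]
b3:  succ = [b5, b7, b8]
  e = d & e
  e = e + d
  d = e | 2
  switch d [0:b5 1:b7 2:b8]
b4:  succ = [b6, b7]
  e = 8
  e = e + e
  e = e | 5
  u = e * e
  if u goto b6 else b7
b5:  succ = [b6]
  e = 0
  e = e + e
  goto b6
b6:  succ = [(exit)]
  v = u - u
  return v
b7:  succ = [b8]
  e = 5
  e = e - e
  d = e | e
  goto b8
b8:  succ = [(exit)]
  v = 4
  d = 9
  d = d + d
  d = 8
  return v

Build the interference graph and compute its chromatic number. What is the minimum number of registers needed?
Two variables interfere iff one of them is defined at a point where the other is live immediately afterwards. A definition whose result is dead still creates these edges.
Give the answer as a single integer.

Per-block:
  b0: {g,u} / ∅
  b1: {d,e} / ∅
  b2: {v} / {u}
  b3: {d,e} / {d,e}
  b4: {e,u} / ∅
  b5: {e} / ∅
  b6: {v} / {u}
  b7: {d,e} / ∅
  b8: {d,v} / ∅

Liveness:
  b0 li=∅ lo={u}
  b1 li={u} lo={d,e,u}
  b2 li={d,e,u} lo={d,e,u}
  b3 li={d,e,u} lo={u}
  b4 li=∅ lo={u}
  b5 li={u} lo={u}
  b6 li={u} lo=∅
  b7 li=∅ lo=∅
  b8 li=∅ lo=∅

Interference:
  d — {e,u,v}
  e — {d,u,v}
  g — {u}
  u — {d,e,g,v}
  v — {d,e,u}

Registers:
  lower bound: {d,e,u,v} mutually conflict ⇒ χ ≥ 4
  4-colouring: R0={u}  R1={d,g}  R2={e}  R3={v}
  χ = 4

Answer: 4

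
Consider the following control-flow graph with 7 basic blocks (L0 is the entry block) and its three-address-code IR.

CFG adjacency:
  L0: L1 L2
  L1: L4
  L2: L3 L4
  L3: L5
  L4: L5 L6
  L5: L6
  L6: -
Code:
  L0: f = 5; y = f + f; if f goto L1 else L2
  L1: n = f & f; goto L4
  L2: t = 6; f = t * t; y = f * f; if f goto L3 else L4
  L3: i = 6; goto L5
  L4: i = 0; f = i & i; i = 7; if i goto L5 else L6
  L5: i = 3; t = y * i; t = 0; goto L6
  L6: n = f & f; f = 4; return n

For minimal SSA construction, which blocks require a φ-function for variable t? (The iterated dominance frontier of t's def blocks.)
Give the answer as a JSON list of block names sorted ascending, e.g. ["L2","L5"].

idom tree: L1←L0 L2←L0 L3←L2 L4←L0 L5←L0 L6←L0
Dom∩ at merges:
  L4: preds {L1,L2}: {L0,L1} ∩ {L0,L2} = {L0}; idom=L0
  L5: preds {L3,L4}: {L0,L2,L3} ∩ {L0,L4} = {L0}; idom=L0
  L6: preds {L4,L5}: {L0,L4} ∩ {L0,L5} = {L0}; idom=L0

DF walk-up:
  L4←L1: walk L1 to L0
  L4←L2: walk L2 to L0
  L5←L3: walk L3→L2 to L0
  L5←L4: walk L4 to L0
  L6←L4: walk L4 to L0
  L6←L5: walk L5 to L0
  DF(L0)=∅
  DF(L1)={L4}
  DF(L2)={L4,L5}
  DF(L3)={L5}
  DF(L4)={L5,L6}
  DF(L5)={L6}
  DF(L6)=∅

φ for t: defs {L2,L5}
  DF⁺ = {L4,L5,L6}

Answer: ["L4", "L5", "L6"]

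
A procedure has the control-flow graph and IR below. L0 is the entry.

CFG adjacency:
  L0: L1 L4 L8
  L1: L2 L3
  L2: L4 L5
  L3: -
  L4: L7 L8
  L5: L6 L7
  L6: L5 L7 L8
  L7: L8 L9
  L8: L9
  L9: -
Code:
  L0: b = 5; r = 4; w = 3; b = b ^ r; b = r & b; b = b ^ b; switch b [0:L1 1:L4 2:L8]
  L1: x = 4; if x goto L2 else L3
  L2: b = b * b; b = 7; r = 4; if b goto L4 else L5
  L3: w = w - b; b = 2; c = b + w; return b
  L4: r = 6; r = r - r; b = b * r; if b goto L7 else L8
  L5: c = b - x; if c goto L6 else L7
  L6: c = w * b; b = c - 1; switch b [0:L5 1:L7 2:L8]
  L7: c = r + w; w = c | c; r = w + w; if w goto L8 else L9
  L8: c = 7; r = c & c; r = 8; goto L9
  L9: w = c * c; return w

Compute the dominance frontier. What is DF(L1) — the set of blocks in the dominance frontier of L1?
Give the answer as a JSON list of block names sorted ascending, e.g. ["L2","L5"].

idom tree: L1←L0 L2←L1 L3←L1 L4←L0 L5←L2 L6←L5 L7←L0 L8←L0 L9←L0
Dom at joins:
  L4: preds {L0,L2}: {L0} ∩ {L0,L1,L2} = {L0}; idom=L0
  L5: preds {L2,L6}: {L0,L1,L2} ∩ {L0,L1,L2,L5,L6} = {L0,L1,L2}; idom=L2
  L7: preds {L4,L5,L6}: {L0,L4} ∩ {L0,L1,L2,L5} ∩ {L0,L1,L2,L5,L6} = {L0}; idom=L0
  L8: preds {L0,L4,L6,L7}: {L0} ∩ {L0,L4} ∩ {L0,L1,L2,L5,L6} ∩ {L0,L7} = {L0}; idom=L0
  L9: preds {L7,L8}: {L0,L7} ∩ {L0,L8} = {L0}; idom=L0

DF derivation:
  L4←L0: walk · to L0
  L4←L2: walk L2→L1 to L0
  L5←L2: walk · to L2
  L5←L6: walk L6→L5 to L2
  L7←L4: walk L4 to L0
  L7←L5: walk L5→L2→L1 to L0
  L7←L6: walk L6→L5→L2→L1 to L0
  L8←L0: walk · to L0
  L8←L4: walk L4 to L0
  L8←L6: walk L6→L5→L2→L1 to L0
  L8←L7: walk L7 to L0
  L9←L7: walk L7 to L0
  L9←L8: walk L8 to L0
  DF(L0)=∅
  DF(L1)={L4,L7,L8}
  DF(L2)={L4,L7,L8}
  DF(L3)=∅
  DF(L4)={L7,L8}
  DF(L5)={L5,L7,L8}
  DF(L6)={L5,L7,L8}
  DF(L7)={L8,L9}
  DF(L8)={L9}
  DF(L9)=∅

DF(L1) = ["L4", "L7", "L8"]

Answer: ["L4", "L7", "L8"]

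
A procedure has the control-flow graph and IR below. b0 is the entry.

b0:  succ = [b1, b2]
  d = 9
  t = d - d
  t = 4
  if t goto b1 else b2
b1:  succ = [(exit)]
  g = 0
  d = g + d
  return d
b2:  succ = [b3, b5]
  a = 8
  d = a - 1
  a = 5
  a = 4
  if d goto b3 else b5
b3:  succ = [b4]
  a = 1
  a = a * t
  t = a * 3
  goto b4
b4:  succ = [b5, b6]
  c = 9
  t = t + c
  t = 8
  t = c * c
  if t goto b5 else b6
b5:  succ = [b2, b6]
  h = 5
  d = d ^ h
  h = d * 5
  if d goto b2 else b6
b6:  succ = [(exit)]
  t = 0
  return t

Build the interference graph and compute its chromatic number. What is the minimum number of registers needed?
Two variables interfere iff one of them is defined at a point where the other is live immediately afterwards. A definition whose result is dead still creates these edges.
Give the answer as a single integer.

Per-block:
  b0: def={d,t} ue=∅
  b1: def={d,g} ue={d}
  b2: def={a,d} ue=∅
  b3: def={a,t} ue={t}
  b4: def={c,t} ue={t}
  b5: def={d,h} ue={d}
  b6: def={t} ue=∅

Live sets:
  b0: in=∅ out={d,t}
  b1: in={d} out=∅
  b2: in={t} out={d,t}
  b3: in={d,t} out={d,t}
  b4: in={d,t} out={d,t}
  b5: in={d,t} out={t}
  b6: in=∅ out=∅

Interference:
  a: {d,t}
  c: {d,t}
  d: {a,c,g,h,t}
  g: {d}
  h: {d,t}
  t: {a,c,d,h}

Chromatic number:
  lower bound: {a,d,t} mutually conflict ⇒ χ ≥ 3
  3-colouring: c0={d}  c1={g,t}  c2={a,c,h}
  χ = 3

Answer: 3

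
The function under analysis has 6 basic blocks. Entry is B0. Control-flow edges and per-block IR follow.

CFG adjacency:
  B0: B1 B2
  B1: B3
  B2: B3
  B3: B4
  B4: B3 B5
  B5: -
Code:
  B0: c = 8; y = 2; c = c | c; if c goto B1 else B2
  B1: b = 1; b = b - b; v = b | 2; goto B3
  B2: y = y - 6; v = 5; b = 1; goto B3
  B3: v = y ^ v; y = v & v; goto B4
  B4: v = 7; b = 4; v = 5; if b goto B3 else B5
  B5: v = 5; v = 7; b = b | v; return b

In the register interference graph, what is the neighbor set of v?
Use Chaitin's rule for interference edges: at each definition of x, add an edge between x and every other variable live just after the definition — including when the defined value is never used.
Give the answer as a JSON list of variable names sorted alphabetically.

Answer: ["b", "y"]

Derivation:
Per-block:
  B0: {c,y} / ∅
  B1: {b,v} / ∅
  B2: {b,v,y} / {y}
  B3: {v,y} / {v,y}
  B4: {b,v} / ∅
  B5: {b,v} / {b}

Backward fixpoint:
  live B0: ∅→{y}
  live B1: {y}→{v,y}
  live B2: {y}→{v,y}
  live B3: {v,y}→{y}
  live B4: {y}→{b,v,y}
  live B5: {b}→∅

Conflict graph:
  b — {v,y}
  c — {y}
  v — {b,y}
  y — {b,c,v}

N(v) = ["b", "y"]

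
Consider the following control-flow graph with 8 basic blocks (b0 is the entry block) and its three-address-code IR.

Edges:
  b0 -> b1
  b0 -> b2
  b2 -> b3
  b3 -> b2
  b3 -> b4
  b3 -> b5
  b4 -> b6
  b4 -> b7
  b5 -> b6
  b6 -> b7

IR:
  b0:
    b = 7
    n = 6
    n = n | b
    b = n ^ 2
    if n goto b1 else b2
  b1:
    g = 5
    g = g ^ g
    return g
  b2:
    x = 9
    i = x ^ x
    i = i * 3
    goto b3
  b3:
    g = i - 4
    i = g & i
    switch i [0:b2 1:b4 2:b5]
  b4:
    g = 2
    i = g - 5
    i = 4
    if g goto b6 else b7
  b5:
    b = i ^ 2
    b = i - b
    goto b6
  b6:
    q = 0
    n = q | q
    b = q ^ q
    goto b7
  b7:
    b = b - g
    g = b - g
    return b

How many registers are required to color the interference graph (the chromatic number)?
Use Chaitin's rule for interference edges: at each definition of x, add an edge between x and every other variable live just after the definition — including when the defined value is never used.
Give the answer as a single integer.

Block summaries:
  b0: def={b,n} ue=∅
  b1: def={g} ue=∅
  b2: def={i,x} ue=∅
  b3: def={g,i} ue={i}
  b4: def={g,i} ue=∅
  b5: def={b} ue={i}
  b6: def={b,n,q} ue=∅
  b7: def={b,g} ue={b,g}

Liveness:
  b0: in=∅ out={b}
  b1: in=∅ out=∅
  b2: in={b} out={b,i}
  b3: in={b,i} out={b,g,i}
  b4: in={b} out={b,g}
  b5: in={g,i} out={g}
  b6: in={g} out={b,g}
  b7: in={b,g} out=∅

Interference:
  b↔{g,i,n,x}
  g↔{b,i,n,q}
  i↔{b,g}
  n↔{b,g,q}
  q↔{g,n}
  x↔{b}

Chromatic number:
  clique {b,g,i} ⇒ need ≥ 3
  3-colouring: c0={b,q}  c1={g,x}  c2={i,n}
  χ = 3

Answer: 3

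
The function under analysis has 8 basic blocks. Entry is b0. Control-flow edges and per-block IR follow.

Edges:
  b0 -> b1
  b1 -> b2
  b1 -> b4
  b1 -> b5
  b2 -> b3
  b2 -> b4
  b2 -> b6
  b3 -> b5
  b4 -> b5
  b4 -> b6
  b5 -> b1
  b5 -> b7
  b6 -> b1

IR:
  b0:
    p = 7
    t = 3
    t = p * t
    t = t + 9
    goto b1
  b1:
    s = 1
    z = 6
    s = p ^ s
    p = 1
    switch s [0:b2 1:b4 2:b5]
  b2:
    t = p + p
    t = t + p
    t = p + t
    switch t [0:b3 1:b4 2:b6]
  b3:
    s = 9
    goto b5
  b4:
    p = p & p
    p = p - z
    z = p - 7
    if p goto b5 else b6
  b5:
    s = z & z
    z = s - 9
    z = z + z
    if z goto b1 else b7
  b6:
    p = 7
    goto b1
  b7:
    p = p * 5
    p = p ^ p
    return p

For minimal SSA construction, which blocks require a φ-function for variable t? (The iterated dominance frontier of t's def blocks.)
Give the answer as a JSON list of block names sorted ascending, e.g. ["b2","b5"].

Answer: ["b1", "b4", "b5", "b6"]

Derivation:
idom tree: b1←b0 b2←b1 b3←b2 b4←b1 b5←b1 b6←b1 b7←b5
Join-block Dom:
  b1: preds {b0,b5,b6}: {b0} ∩ {b0,b1,b5} ∩ {b0,b1,b6} = {b0}; idom=b0
  b4: preds {b1,b2}: {b0,b1} ∩ {b0,b1,b2} = {b0,b1}; idom=b1
  b5: preds {b1,b3,b4}: {b0,b1} ∩ {b0,b1,b2,b3} ∩ {b0,b1,b4} = {b0,b1}; idom=b1
  b6: preds {b2,b4}: {b0,b1,b2} ∩ {b0,b1,b4} = {b0,b1}; idom=b1

Frontier:
  join b1 pred b0: · stop@b0
  join b1 pred b5: b5→b1 stop@b0
  join b1 pred b6: b6→b1 stop@b0
  join b4 pred b1: · stop@b1
  join b4 pred b2: b2 stop@b1
  join b5 pred b1: · stop@b1
  join b5 pred b3: b3→b2 stop@b1
  join b5 pred b4: b4 stop@b1
  join b6 pred b2: b2 stop@b1
  join b6 pred b4: b4 stop@b1
  b0: DF=∅
  b1: DF={b1}
  b2: DF={b4,b5,b6}
  b3: DF={b5}
  b4: DF={b5,b6}
  b5: DF={b1}
  b6: DF={b1}
  b7: DF=∅

φ for t: defs {b0,b2}
  DF⁺ = {b1,b4,b5,b6}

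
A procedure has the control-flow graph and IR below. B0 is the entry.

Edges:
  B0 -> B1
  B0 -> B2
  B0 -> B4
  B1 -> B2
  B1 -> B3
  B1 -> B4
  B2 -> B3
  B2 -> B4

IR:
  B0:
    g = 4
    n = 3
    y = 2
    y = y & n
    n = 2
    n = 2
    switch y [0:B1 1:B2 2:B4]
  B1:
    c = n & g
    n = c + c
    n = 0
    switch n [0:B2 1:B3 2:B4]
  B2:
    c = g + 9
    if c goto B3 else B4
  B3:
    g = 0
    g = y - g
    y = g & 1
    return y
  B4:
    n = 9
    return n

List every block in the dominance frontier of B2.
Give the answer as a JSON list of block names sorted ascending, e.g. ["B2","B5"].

idom tree: B1←B0 B2←B0 B3←B0 B4←B0
Join-block Dom:
  B2: preds {B0,B1}: {B0} ∩ {B0,B1} = {B0}; idom=B0
  B3: preds {B1,B2}: {B0,B1} ∩ {B0,B2} = {B0}; idom=B0
  B4: preds {B0,B1,B2}: {B0} ∩ {B0,B1} ∩ {B0,B2} = {B0}; idom=B0

DF walk-up:
  B2←B0: walk · to B0
  B2←B1: walk B1 to B0
  B3←B1: walk B1 to B0
  B3←B2: walk B2 to B0
  B4←B0: walk · to B0
  B4←B1: walk B1 to B0
  B4←B2: walk B2 to B0
  B0: DF=∅
  B1: DF={B2,B3,B4}
  B2: DF={B3,B4}
  B3: DF=∅
  B4: DF=∅

DF(B2) = ["B3", "B4"]

Answer: ["B3", "B4"]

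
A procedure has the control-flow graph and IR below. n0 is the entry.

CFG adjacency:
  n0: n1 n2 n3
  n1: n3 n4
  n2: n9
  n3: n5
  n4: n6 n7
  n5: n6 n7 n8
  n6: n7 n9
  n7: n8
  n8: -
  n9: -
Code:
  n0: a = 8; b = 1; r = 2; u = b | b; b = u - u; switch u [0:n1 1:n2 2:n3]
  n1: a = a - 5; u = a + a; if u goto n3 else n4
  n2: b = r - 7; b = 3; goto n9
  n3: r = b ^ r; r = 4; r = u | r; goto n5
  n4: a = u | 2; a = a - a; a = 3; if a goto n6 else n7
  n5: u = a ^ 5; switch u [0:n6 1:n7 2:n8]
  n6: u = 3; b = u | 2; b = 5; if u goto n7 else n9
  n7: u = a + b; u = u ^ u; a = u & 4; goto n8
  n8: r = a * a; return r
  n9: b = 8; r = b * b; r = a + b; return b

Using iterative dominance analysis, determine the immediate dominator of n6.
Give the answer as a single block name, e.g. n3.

idom tree: n1←n0 n2←n0 n3←n0 n4←n1 n5←n3 n6←n0 n7←n0 n8←n0 n9←n0
Dom at joins:
  n3: preds {n0,n1}: {n0} ∩ {n0,n1} = {n0}; idom=n0
  n6: preds {n4,n5}: {n0,n1,n4} ∩ {n0,n3,n5} = {n0}; idom=n0
  n7: preds {n4,n5,n6}: {n0,n1,n4} ∩ {n0,n3,n5} ∩ {n0,n6} = {n0}; idom=n0
  n8: preds {n5,n7}: {n0,n3,n5} ∩ {n0,n7} = {n0}; idom=n0
  n9: preds {n2,n6}: {n0,n2} ∩ {n0,n6} = {n0}; idom=n0

idom(n6) = n0

Answer: n0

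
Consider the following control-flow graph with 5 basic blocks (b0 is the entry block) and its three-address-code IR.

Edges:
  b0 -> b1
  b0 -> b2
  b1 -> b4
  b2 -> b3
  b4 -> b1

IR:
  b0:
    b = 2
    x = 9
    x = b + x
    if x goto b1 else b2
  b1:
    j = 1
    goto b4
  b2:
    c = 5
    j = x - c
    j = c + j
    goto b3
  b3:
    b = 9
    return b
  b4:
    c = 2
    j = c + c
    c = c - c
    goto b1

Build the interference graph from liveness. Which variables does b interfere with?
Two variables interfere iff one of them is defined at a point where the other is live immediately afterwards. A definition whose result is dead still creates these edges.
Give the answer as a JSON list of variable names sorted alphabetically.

Answer: ["x"]

Derivation:
Block summaries:
  b0 def {b,x} use ∅
  b1 def {j} use ∅
  b2 def {c,j} use {x}
  b3 def {b} use ∅
  b4 def {c,j} use ∅

Backward fixpoint:
  b0: in=∅ out={x}
  b1: in=∅ out=∅
  b2: in={x} out=∅
  b3: in=∅ out=∅
  b4: in=∅ out=∅

Interference:
  b: {x}
  c: {j,x}
  j: {c}
  x: {b,c}

N(b) = ["x"]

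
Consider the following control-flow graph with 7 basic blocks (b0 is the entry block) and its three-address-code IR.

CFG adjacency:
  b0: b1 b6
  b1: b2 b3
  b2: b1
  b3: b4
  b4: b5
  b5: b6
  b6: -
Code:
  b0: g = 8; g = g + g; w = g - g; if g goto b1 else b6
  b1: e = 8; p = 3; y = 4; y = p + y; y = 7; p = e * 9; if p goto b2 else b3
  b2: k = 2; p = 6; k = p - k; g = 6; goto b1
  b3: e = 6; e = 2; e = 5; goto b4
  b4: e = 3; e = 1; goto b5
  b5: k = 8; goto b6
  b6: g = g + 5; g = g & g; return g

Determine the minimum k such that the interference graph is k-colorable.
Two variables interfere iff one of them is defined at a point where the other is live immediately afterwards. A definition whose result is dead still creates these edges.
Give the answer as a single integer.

Block summaries:
  b0 def {g,w} use ∅
  b1 def {e,p,y} use ∅
  b2 def {g,k,p} use ∅
  b3 def {e} use ∅
  b4 def {e} use ∅
  b5 def {k} use ∅
  b6 def {g} use {g}

Backward fixpoint:
  b0 li=∅ lo={g}
  b1 li={g} lo={g}
  b2 li=∅ lo={g}
  b3 li={g} lo={g}
  b4 li={g} lo={g}
  b5 li={g} lo={g}
  b6 li={g} lo=∅

Conflict graph:
  e↔{g,p,y}
  g↔{e,k,p,w,y}
  k↔{g,p}
  p↔{e,g,k,y}
  w↔{g}
  y↔{e,g,p}

Colouring:
  {e,g,p,y} pairwise interfere (4-clique) ⇒ χ ≥ 4
  4-colouring: R0={g}  R1={p,w}  R2={e,k}  R3={y}
  χ = 4

Answer: 4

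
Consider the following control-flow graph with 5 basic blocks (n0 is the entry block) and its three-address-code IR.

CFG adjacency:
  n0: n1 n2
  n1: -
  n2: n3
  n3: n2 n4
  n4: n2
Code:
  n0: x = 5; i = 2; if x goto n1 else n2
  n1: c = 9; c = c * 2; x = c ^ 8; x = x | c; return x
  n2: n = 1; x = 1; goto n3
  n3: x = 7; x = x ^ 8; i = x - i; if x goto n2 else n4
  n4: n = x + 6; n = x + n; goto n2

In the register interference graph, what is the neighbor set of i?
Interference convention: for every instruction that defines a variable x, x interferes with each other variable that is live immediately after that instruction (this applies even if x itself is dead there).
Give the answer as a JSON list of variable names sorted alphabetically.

Answer: ["n", "x"]

Working:
Per-block:
  n0: {i,x} / ∅
  n1: {c,x} / ∅
  n2: {n,x} / ∅
  n3: {i,x} / {i}
  n4: {n} / {x}

Liveness:
  n0 li=∅ lo={i}
  n1 li=∅ lo=∅
  n2 li={i} lo={i}
  n3 li={i} lo={i,x}
  n4 li={i,x} lo={i}

Conflict graph:
  c: {x}
  i: {n,x}
  n: {i,x}
  x: {c,i,n}

N(i) = ["n", "x"]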